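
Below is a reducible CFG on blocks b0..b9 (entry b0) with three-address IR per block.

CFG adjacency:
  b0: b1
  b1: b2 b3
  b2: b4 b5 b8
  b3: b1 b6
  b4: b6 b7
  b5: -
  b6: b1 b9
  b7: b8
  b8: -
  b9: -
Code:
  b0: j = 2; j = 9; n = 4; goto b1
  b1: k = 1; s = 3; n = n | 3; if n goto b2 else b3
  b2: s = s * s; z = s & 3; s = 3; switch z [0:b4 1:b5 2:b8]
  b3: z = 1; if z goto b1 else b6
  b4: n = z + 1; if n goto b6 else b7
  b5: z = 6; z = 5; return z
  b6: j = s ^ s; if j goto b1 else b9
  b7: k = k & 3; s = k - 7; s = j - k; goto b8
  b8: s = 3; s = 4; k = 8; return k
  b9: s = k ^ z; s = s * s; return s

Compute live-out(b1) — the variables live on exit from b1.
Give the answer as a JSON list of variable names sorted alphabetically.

Answer: ["j", "k", "n", "s"]

Working:
Block summaries:
  b0: def={j,n} ue=∅
  b1: def={k,n,s} ue={n}
  b2: def={s,z} ue={s}
  b3: def={z} ue=∅
  b4: def={n} ue={z}
  b5: def={z} ue=∅
  b6: def={j} ue={s}
  b7: def={k,s} ue={j,k}
  b8: def={k,s} ue=∅
  b9: def={s} ue={k,z}

Backward fixpoint:
  b0 li=∅ lo={j,n}
  b1 li={j,n} lo={j,k,n,s}
  b2 li={j,k,s} lo={j,k,s,z}
  b3 li={j,k,n,s} lo={j,k,n,s,z}
  b4 li={j,k,s,z} lo={j,k,n,s,z}
  b5 li=∅ lo=∅
  b6 li={k,n,s,z} lo={j,k,n,z}
  b7 li={j,k} lo=∅
  b8 li=∅ lo=∅
  b9 li={k,z} lo=∅

live-out(b1) = ["j", "k", "n", "s"]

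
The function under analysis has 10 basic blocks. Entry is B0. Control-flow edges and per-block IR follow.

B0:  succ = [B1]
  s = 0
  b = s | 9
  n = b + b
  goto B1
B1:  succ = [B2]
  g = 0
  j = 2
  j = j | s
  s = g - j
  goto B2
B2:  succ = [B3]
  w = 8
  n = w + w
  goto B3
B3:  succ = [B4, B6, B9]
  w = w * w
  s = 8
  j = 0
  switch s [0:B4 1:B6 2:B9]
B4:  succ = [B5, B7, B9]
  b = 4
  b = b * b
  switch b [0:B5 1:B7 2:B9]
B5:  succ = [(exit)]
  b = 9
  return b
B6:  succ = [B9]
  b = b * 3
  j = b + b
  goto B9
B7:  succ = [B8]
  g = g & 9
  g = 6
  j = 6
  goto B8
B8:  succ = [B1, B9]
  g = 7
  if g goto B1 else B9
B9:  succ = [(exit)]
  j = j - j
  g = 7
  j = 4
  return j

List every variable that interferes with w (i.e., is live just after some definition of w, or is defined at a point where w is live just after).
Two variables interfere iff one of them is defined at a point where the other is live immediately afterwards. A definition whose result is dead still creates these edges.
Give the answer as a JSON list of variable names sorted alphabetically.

Block summaries:
  B0: {b,n,s} / ∅
  B1: {g,j,s} / {s}
  B2: {n,w} / ∅
  B3: {j,s,w} / {w}
  B4: {b} / ∅
  B5: {b} / ∅
  B6: {b,j} / {b}
  B7: {g,j} / {g}
  B8: {g} / ∅
  B9: {g,j} / {j}

Live sets:
  live B0: ∅→{b,s}
  live B1: {b,s}→{b,g}
  live B2: {b,g}→{b,g,w}
  live B3: {b,g,w}→{b,g,j,s}
  live B4: {g,j,s}→{b,g,j,s}
  live B5: ∅→∅
  live B6: {b}→{j}
  live B7: {b,g,s}→{b,j,s}
  live B8: {b,j,s}→{b,j,s}
  live B9: {j}→∅

Interference:
  b: {g,j,n,s,w}
  g: {b,j,n,s,w}
  j: {b,g,s}
  n: {b,g,s,w}
  s: {b,g,j,n}
  w: {b,g,n}

N(w) = ["b", "g", "n"]

Answer: ["b", "g", "n"]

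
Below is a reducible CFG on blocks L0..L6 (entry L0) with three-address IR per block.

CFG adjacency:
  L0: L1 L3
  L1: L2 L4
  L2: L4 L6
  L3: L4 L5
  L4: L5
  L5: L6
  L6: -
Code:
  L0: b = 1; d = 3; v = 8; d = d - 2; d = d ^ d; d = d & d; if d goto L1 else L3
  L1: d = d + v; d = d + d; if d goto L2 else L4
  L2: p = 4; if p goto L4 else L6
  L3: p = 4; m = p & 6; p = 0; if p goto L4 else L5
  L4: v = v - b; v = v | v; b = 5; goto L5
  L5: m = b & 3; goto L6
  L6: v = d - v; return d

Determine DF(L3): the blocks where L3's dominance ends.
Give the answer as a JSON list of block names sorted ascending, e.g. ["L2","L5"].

Answer: ["L4", "L5"]

Derivation:
idom tree: L1←L0 L2←L1 L3←L0 L4←L0 L5←L0 L6←L0
Dom at joins:
  L4: preds {L1,L2,L3}: {L0,L1} ∩ {L0,L1,L2} ∩ {L0,L3} = {L0}; idom=L0
  L5: preds {L3,L4}: {L0,L3} ∩ {L0,L4} = {L0}; idom=L0
  L6: preds {L2,L5}: {L0,L1,L2} ∩ {L0,L5} = {L0}; idom=L0

Frontier:
  join L4 pred L1: L1 stop@L0
  join L4 pred L2: L2→L1 stop@L0
  join L4 pred L3: L3 stop@L0
  join L5 pred L3: L3 stop@L0
  join L5 pred L4: L4 stop@L0
  join L6 pred L2: L2→L1 stop@L0
  join L6 pred L5: L5 stop@L0
  L0: DF=∅
  L1: DF={L4,L6}
  L2: DF={L4,L6}
  L3: DF={L4,L5}
  L4: DF={L5}
  L5: DF={L6}
  L6: DF=∅

DF(L3) = ["L4", "L5"]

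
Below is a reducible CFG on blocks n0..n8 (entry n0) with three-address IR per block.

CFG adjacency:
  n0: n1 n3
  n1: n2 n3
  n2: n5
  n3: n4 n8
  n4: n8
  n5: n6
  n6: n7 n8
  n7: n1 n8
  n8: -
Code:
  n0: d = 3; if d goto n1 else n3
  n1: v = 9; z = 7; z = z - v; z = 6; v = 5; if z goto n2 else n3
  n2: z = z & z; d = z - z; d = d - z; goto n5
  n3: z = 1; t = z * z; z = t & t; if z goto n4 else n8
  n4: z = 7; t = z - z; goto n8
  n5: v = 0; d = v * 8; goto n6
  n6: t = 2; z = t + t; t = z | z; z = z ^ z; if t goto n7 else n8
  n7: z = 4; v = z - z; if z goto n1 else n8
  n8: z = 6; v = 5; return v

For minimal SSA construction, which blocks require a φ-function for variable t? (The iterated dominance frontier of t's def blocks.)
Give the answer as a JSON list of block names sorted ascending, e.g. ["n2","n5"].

idom tree: n1←n0 n2←n1 n3←n0 n4←n3 n5←n2 n6←n5 n7←n6 n8←n0
Dom∩ at merges:
  n1: preds {n0,n7}: {n0} ∩ {n0,n1,n2,n5,n6,n7} = {n0}; idom=n0
  n3: preds {n0,n1}: {n0} ∩ {n0,n1} = {n0}; idom=n0
  n8: preds {n3,n4,n6,n7}: {n0,n3} ∩ {n0,n3,n4} ∩ {n0,n1,n2,n5,n6} ∩ {n0,n1,n2,n5,n6,n7} = {n0}; idom=n0

DF derivation:
  join n1 pred n0: · stop@n0
  join n1 pred n7: n7→n6→n5→n2→n1 stop@n0
  join n3 pred n0: · stop@n0
  join n3 pred n1: n1 stop@n0
  join n8 pred n3: n3 stop@n0
  join n8 pred n4: n4→n3 stop@n0
  join n8 pred n6: n6→n5→n2→n1 stop@n0
  join n8 pred n7: n7→n6→n5→n2→n1 stop@n0
  n0 → ∅
  n1 → {n1,n3,n8}
  n2 → {n1,n8}
  n3 → {n8}
  n4 → {n8}
  n5 → {n1,n8}
  n6 → {n1,n8}
  n7 → {n1,n8}
  n8 → ∅

φ for t: defs {n3,n4,n6}
  DF⁺ = {n1,n3,n8}

Answer: ["n1", "n3", "n8"]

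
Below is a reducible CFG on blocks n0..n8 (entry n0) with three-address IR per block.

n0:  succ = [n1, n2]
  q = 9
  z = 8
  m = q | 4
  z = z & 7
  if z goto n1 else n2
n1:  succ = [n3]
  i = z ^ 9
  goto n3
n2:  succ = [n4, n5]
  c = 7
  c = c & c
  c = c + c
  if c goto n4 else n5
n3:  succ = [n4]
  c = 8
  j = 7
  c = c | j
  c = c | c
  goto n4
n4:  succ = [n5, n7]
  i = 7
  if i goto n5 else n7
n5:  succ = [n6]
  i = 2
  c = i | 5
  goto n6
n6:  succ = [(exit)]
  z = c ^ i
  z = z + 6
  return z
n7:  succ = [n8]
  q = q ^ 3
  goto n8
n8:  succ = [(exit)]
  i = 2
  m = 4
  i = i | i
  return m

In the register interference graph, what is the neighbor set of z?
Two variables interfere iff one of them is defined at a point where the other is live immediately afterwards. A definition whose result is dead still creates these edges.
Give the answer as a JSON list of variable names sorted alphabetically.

Answer: ["m", "q"]

Analysis:
Per-block:
  n0 def {m,q,z} use ∅
  n1 def {i} use {z}
  n2 def {c} use ∅
  n3 def {c,j} use ∅
  n4 def {i} use ∅
  n5 def {c,i} use ∅
  n6 def {z} use {c,i}
  n7 def {q} use {q}
  n8 def {i,m} use ∅

Liveness:
  n0: in=∅ out={q,z}
  n1: in={q,z} out={q}
  n2: in={q} out={q}
  n3: in={q} out={q}
  n4: in={q} out={q}
  n5: in=∅ out={c,i}
  n6: in={c,i} out=∅
  n7: in={q} out=∅
  n8: in=∅ out=∅

Interference:
  c — {i,j,q}
  i — {c,m,q}
  j — {c,q}
  m — {i,q,z}
  q — {c,i,j,m,z}
  z — {m,q}

N(z) = ["m", "q"]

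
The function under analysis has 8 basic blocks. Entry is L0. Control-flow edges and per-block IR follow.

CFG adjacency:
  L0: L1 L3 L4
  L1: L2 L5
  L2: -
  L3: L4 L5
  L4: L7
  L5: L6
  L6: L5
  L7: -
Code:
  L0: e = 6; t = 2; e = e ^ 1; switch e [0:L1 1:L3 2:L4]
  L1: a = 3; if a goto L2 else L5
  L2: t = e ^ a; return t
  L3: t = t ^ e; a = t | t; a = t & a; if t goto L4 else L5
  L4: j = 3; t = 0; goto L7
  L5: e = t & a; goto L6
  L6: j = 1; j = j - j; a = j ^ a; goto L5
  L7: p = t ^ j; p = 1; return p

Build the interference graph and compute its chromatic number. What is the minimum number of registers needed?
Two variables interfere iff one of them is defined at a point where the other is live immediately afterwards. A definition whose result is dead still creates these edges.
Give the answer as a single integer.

Answer: 3

Derivation:
Per-block:
  L0 def {e,t} use ∅
  L1 def {a} use ∅
  L2 def {t} use {a,e}
  L3 def {a,t} use {e,t}
  L4 def {j,t} use ∅
  L5 def {e} use {a,t}
  L6 def {a,j} use {a}
  L7 def {p} use {j,t}

Liveness:
  L0: in=∅ out={e,t}
  L1: in={e,t} out={a,e,t}
  L2: in={a,e} out=∅
  L3: in={e,t} out={a,t}
  L4: in=∅ out={j,t}
  L5: in={a,t} out={a,t}
  L6: in={a,t} out={a,t}
  L7: in={j,t} out=∅

Interference:
  a: {e,j,t}
  e: {a,t}
  j: {a,t}
  p: ∅
  t: {a,e,j}

Chromatic number:
  lower bound: {a,e,t} mutually conflict ⇒ χ ≥ 3
  assign a→c0 e→c2 j→c2 p→c0 t→c1 — no edge inside a register ⇒ χ ≤ 3
  χ = 3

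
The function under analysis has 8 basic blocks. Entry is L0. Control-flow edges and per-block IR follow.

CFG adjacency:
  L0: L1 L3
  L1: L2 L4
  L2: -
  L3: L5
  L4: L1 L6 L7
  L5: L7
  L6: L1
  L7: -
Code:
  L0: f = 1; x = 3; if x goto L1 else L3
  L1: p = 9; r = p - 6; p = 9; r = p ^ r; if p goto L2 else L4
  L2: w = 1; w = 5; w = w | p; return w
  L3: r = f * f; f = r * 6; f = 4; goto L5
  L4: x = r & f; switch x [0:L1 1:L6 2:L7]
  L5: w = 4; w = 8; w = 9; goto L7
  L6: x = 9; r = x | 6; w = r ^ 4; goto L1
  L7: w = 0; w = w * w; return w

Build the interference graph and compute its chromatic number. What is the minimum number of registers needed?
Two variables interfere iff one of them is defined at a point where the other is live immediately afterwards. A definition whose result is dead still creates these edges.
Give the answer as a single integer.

Block summaries:
  L0 def {f,x} use ∅
  L1 def {p,r} use ∅
  L2 def {w} use {p}
  L3 def {f,r} use {f}
  L4 def {x} use {f,r}
  L5 def {w} use ∅
  L6 def {r,w,x} use ∅
  L7 def {w} use ∅

Liveness:
  L0: in=∅ out={f}
  L1: in={f} out={f,p,r}
  L2: in={p} out=∅
  L3: in={f} out=∅
  L4: in={f,r} out={f}
  L5: in=∅ out=∅
  L6: in={f} out={f}
  L7: in=∅ out=∅

Conflict graph:
  f↔{p,r,w,x}
  p↔{f,r,w}
  r↔{f,p}
  w↔{f,p}
  x↔{f}

Chromatic number:
  lower bound: {f,p,r} mutually conflict ⇒ χ ≥ 3
  assign f→r0 p→r1 r→r2 w→r2 x→r1 — no edge inside a register ⇒ χ ≤ 3
  χ = 3

Answer: 3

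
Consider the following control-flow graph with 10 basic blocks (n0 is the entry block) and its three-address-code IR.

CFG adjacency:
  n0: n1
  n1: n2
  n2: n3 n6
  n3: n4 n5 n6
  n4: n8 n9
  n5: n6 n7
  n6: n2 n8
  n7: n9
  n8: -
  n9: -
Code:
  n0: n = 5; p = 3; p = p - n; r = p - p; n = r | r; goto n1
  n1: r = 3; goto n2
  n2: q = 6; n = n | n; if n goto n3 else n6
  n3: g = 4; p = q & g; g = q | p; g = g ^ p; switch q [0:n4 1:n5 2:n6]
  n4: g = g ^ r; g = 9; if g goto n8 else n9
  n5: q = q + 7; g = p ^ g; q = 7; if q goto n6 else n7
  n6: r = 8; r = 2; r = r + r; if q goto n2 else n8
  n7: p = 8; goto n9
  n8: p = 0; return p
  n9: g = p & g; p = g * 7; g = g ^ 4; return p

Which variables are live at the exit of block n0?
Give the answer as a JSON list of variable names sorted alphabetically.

def/use:
  n0 def {n,p,r} use ∅
  n1 def {r} use ∅
  n2 def {n,q} use {n}
  n3 def {g,p} use {q}
  n4 def {g} use {g,r}
  n5 def {g,q} use {g,p,q}
  n6 def {r} use {q}
  n7 def {p} use ∅
  n8 def {p} use ∅
  n9 def {g,p} use {g,p}

Backward fixpoint:
  n0 li=∅ lo={n}
  n1 li={n} lo={n,r}
  n2 li={n,r} lo={n,q,r}
  n3 li={n,q,r} lo={g,n,p,q,r}
  n4 li={g,p,r} lo={g,p}
  n5 li={g,n,p,q} lo={g,n,q}
  n6 li={n,q} lo={n,r}
  n7 li={g} lo={g,p}
  n8 li=∅ lo=∅
  n9 li={g,p} lo=∅

live-out(n0) = ["n"]

Answer: ["n"]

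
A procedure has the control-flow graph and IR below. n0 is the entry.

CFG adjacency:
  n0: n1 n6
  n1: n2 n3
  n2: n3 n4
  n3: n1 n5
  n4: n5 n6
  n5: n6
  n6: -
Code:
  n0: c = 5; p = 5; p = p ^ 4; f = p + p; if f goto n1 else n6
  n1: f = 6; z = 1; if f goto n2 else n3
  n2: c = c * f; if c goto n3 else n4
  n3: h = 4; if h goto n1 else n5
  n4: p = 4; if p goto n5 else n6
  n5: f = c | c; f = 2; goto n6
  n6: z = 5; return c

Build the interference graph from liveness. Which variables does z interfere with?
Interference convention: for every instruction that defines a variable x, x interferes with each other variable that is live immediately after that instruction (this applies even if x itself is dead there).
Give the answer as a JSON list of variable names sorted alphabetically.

Answer: ["c", "f"]

Working:
Block summaries:
  n0: def={c,f,p} ue=∅
  n1: def={f,z} ue=∅
  n2: def={c} ue={c,f}
  n3: def={h} ue=∅
  n4: def={p} ue=∅
  n5: def={f} ue={c}
  n6: def={z} ue={c}

Live sets:
  live n0: ∅→{c}
  live n1: {c}→{c,f}
  live n2: {c,f}→{c}
  live n3: {c}→{c}
  live n4: {c}→{c}
  live n5: {c}→{c}
  live n6: {c}→∅

Interfere edges:
  c↔{f,h,p,z}
  f↔{c,z}
  h↔{c}
  p↔{c}
  z↔{c,f}

N(z) = ["c", "f"]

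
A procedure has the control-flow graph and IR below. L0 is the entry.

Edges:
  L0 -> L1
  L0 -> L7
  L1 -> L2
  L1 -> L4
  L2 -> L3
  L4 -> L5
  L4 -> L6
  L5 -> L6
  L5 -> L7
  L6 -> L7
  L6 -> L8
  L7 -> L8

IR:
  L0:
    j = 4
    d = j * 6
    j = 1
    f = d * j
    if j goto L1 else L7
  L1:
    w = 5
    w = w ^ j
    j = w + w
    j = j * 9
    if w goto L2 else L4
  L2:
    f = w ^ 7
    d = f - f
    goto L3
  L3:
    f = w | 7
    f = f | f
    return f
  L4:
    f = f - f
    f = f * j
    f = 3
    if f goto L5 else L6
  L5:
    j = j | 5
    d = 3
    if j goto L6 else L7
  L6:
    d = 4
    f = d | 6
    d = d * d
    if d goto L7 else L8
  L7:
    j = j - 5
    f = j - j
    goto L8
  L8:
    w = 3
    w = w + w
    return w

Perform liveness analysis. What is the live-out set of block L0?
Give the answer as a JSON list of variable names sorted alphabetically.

Block summaries:
  L0 def {d,f,j} use ∅
  L1 def {j,w} use {j}
  L2 def {d,f} use {w}
  L3 def {f} use {w}
  L4 def {f} use {f,j}
  L5 def {d,j} use {j}
  L6 def {d,f} use ∅
  L7 def {f,j} use {j}
  L8 def {w} use ∅

Backward fixpoint:
  L0: in=∅ out={f,j}
  L1: in={f,j} out={f,j,w}
  L2: in={w} out={w}
  L3: in={w} out=∅
  L4: in={f,j} out={j}
  L5: in={j} out={j}
  L6: in={j} out={j}
  L7: in={j} out=∅
  L8: in=∅ out=∅

live-out(L0) = ["f", "j"]

Answer: ["f", "j"]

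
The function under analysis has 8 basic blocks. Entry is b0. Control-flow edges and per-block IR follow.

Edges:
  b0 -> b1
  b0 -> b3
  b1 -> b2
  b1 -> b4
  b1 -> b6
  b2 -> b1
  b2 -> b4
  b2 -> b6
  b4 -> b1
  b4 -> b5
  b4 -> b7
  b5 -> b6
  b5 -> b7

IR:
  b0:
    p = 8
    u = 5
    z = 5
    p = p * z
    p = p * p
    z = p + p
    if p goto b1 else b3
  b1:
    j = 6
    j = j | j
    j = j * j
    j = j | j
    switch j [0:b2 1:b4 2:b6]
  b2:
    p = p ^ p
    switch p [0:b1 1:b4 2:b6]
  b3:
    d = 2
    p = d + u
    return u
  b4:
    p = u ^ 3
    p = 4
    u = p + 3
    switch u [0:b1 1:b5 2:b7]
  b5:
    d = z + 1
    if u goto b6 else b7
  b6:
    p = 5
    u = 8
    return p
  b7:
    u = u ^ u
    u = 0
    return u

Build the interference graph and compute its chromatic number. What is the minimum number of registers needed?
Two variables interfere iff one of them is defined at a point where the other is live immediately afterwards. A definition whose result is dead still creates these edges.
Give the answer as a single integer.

Per-block:
  b0: {p,u,z} / ∅
  b1: {j} / ∅
  b2: {p} / {p}
  b3: {d,p} / {u}
  b4: {p,u} / {u}
  b5: {d} / {u,z}
  b6: {p,u} / ∅
  b7: {u} / {u}

Liveness:
  b0 li=∅ lo={p,u,z}
  b1 li={p,u,z} lo={p,u,z}
  b2 li={p,u,z} lo={p,u,z}
  b3 li={u} lo=∅
  b4 li={u,z} lo={p,u,z}
  b5 li={u,z} lo={u}
  b6 li=∅ lo=∅
  b7 li={u} lo=∅

Conflict graph:
  d — {u}
  j — {p,u,z}
  p — {j,u,z}
  u — {d,j,p,z}
  z — {j,p,u}

Registers:
  clique {j,p,u,z} ⇒ need ≥ 4
  4-colouring: R0={u}  R1={d,j}  R2={p}  R3={z}
  χ = 4

Answer: 4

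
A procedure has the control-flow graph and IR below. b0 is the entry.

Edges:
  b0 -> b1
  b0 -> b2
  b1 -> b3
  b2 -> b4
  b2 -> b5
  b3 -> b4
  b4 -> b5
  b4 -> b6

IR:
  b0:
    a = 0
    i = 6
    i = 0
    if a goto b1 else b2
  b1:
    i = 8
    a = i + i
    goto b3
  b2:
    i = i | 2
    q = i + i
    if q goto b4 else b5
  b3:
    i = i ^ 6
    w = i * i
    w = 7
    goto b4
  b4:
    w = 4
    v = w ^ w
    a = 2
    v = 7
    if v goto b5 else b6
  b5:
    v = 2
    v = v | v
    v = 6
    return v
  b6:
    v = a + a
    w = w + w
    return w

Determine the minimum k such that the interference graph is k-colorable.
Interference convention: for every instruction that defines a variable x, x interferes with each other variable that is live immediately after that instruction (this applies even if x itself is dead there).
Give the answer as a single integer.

Answer: 3

Derivation:
Per-block:
  b0: {a,i} / ∅
  b1: {a,i} / ∅
  b2: {i,q} / {i}
  b3: {i,w} / {i}
  b4: {a,v,w} / ∅
  b5: {v} / ∅
  b6: {v,w} / {a,w}

Backward fixpoint:
  b0: in=∅ out={i}
  b1: in=∅ out={i}
  b2: in={i} out=∅
  b3: in={i} out=∅
  b4: in=∅ out={a,w}
  b5: in=∅ out=∅
  b6: in={a,w} out=∅

Interfere edges:
  a — {i,v,w}
  i — {a}
  q — ∅
  v — {a,w}
  w — {a,v}

Registers:
  lower bound: {a,v,w} mutually conflict ⇒ χ ≥ 3
  assign a→R0 i→R1 q→R0 v→R1 w→R2 — no edge inside a register ⇒ χ ≤ 3
  χ = 3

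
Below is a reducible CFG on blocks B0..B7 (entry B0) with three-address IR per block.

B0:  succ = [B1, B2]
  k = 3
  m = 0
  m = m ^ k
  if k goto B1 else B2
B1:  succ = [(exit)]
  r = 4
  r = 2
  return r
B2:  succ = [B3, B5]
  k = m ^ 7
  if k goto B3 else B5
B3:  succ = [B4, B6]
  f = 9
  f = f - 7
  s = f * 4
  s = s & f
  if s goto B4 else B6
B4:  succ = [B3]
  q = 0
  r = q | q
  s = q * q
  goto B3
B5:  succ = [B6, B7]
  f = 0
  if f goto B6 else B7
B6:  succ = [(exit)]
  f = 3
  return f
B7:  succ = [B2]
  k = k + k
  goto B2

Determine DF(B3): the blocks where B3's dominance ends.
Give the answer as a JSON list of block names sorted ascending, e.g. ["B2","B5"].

idom tree: B1←B0 B2←B0 B3←B2 B4←B3 B5←B2 B6←B2 B7←B5
Dom∩ at merges:
  B2: preds {B0,B7}: {B0} ∩ {B0,B2,B5,B7} = {B0}; idom=B0
  B3: preds {B2,B4}: {B0,B2} ∩ {B0,B2,B3,B4} = {B0,B2}; idom=B2
  B6: preds {B3,B5}: {B0,B2,B3} ∩ {B0,B2,B5} = {B0,B2}; idom=B2

DF walk-up:
  B2←B0: walk · to B0
  B2←B7: walk B7→B5→B2 to B0
  B3←B2: walk · to B2
  B3←B4: walk B4→B3 to B2
  B6←B3: walk B3 to B2
  B6←B5: walk B5 to B2
  B0 → ∅
  B1 → ∅
  B2 → {B2}
  B3 → {B3,B6}
  B4 → {B3}
  B5 → {B2,B6}
  B6 → ∅
  B7 → {B2}

DF(B3) = ["B3", "B6"]

Answer: ["B3", "B6"]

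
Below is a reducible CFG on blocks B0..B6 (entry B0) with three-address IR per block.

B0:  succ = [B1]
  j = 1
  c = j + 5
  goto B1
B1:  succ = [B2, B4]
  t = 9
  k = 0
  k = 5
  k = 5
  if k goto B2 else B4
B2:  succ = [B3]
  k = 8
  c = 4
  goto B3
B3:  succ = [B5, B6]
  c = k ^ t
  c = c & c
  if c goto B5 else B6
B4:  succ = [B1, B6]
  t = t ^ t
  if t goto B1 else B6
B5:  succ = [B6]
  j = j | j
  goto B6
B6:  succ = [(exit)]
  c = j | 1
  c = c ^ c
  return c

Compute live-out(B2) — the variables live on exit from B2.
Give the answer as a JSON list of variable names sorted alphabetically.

def/use:
  B0: {c,j} / ∅
  B1: {k,t} / ∅
  B2: {c,k} / ∅
  B3: {c} / {k,t}
  B4: {t} / {t}
  B5: {j} / {j}
  B6: {c} / {j}

Live sets:
  B0 li=∅ lo={j}
  B1 li={j} lo={j,t}
  B2 li={j,t} lo={j,k,t}
  B3 li={j,k,t} lo={j}
  B4 li={j,t} lo={j}
  B5 li={j} lo={j}
  B6 li={j} lo=∅

live-out(B2) = ["j", "k", "t"]

Answer: ["j", "k", "t"]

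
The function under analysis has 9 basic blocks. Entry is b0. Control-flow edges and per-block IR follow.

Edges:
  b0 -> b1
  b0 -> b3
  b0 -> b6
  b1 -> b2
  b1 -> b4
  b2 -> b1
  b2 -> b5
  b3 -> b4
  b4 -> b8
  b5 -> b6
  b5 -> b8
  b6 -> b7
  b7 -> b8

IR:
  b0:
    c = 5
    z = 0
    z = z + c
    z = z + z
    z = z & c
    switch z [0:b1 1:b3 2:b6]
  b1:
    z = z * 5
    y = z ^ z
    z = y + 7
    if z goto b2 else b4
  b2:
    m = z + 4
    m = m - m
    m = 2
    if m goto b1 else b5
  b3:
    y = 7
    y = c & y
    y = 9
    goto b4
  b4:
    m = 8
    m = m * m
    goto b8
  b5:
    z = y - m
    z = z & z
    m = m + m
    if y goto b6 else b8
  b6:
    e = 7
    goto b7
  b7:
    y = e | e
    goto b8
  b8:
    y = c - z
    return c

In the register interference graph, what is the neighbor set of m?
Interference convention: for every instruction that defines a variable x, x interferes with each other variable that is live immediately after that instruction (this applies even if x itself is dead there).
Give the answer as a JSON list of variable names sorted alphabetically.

Per-block:
  b0: def={c,z} ue=∅
  b1: def={y,z} ue={z}
  b2: def={m} ue={z}
  b3: def={y} ue={c}
  b4: def={m} ue=∅
  b5: def={m,z} ue={m,y}
  b6: def={e} ue=∅
  b7: def={y} ue={e}
  b8: def={y} ue={c,z}

Backward fixpoint:
  b0 li=∅ lo={c,z}
  b1 li={c,z} lo={c,y,z}
  b2 li={c,y,z} lo={c,m,y,z}
  b3 li={c,z} lo={c,z}
  b4 li={c,z} lo={c,z}
  b5 li={c,m,y} lo={c,z}
  b6 li={c,z} lo={c,e,z}
  b7 li={c,e,z} lo={c,z}
  b8 li={c,z} lo=∅

Conflict graph:
  c — {e,m,y,z}
  e — {c,z}
  m — {c,y,z}
  y — {c,m,z}
  z — {c,e,m,y}

N(m) = ["c", "y", "z"]

Answer: ["c", "y", "z"]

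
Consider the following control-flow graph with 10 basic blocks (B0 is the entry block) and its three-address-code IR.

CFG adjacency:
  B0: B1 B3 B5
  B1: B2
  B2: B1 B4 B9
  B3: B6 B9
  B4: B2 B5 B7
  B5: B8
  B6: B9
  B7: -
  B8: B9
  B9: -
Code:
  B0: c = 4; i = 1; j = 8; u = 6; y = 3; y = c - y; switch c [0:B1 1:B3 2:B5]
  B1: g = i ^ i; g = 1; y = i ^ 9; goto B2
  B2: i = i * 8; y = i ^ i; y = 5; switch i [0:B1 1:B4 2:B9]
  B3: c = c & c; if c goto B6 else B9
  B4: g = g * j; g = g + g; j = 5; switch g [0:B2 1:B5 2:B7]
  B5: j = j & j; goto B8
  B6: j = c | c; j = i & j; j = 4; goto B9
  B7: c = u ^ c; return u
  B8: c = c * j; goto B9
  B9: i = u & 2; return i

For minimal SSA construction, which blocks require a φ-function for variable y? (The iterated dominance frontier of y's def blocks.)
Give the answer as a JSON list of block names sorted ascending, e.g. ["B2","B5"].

idom tree: B1←B0 B2←B1 B3←B0 B4←B2 B5←B0 B6←B3 B7←B4 B8←B5 B9←B0
Join-block Dom:
  B1: preds {B0,B2}: {B0} ∩ {B0,B1,B2} = {B0}; idom=B0
  B2: preds {B1,B4}: {B0,B1} ∩ {B0,B1,B2,B4} = {B0,B1}; idom=B1
  B5: preds {B0,B4}: {B0} ∩ {B0,B1,B2,B4} = {B0}; idom=B0
  B9: preds {B2,B3,B6,B8}: {B0,B1,B2} ∩ {B0,B3} ∩ {B0,B3,B6} ∩ {B0,B5,B8} = {B0}; idom=B0

Frontier:
  join B1 pred B0: · stop@B0
  join B1 pred B2: B2→B1 stop@B0
  join B2 pred B1: · stop@B1
  join B2 pred B4: B4→B2 stop@B1
  join B5 pred B0: · stop@B0
  join B5 pred B4: B4→B2→B1 stop@B0
  join B9 pred B2: B2→B1 stop@B0
  join B9 pred B3: B3 stop@B0
  join B9 pred B6: B6→B3 stop@B0
  join B9 pred B8: B8→B5 stop@B0
  DF(B0)=∅
  DF(B1)={B1,B5,B9}
  DF(B2)={B1,B2,B5,B9}
  DF(B3)={B9}
  DF(B4)={B2,B5}
  DF(B5)={B9}
  DF(B6)={B9}
  DF(B7)=∅
  DF(B8)={B9}
  DF(B9)=∅

φ for y: defs {B0,B1,B2}
  DF⁺ = {B1,B2,B5,B9}

Answer: ["B1", "B2", "B5", "B9"]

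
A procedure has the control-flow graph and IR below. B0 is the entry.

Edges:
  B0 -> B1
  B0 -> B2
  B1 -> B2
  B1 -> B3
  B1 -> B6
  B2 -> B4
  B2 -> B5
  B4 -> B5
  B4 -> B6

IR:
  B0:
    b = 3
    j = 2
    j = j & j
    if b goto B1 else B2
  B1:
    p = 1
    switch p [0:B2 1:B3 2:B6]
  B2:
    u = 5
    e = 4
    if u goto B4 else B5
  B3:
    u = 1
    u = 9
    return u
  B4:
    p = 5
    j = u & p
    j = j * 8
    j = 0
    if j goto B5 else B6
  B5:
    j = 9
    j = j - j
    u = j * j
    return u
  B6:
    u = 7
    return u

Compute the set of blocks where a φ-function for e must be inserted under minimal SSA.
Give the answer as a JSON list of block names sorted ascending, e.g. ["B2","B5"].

idom tree: B1←B0 B2←B0 B3←B1 B4←B2 B5←B2 B6←B0
Dom∩ at merges:
  B2: preds {B0,B1}: {B0} ∩ {B0,B1} = {B0}; idom=B0
  B5: preds {B2,B4}: {B0,B2} ∩ {B0,B2,B4} = {B0,B2}; idom=B2
  B6: preds {B1,B4}: {B0,B1} ∩ {B0,B2,B4} = {B0}; idom=B0

DF walk-up:
  B2←B0: walk · to B0
  B2←B1: walk B1 to B0
  B5←B2: walk · to B2
  B5←B4: walk B4 to B2
  B6←B1: walk B1 to B0
  B6←B4: walk B4→B2 to B0
  DF(B0)=∅
  DF(B1)={B2,B6}
  DF(B2)={B6}
  DF(B3)=∅
  DF(B4)={B5,B6}
  DF(B5)=∅
  DF(B6)=∅

φ for e: defs {B2}
  DF⁺ = {B6}

Answer: ["B6"]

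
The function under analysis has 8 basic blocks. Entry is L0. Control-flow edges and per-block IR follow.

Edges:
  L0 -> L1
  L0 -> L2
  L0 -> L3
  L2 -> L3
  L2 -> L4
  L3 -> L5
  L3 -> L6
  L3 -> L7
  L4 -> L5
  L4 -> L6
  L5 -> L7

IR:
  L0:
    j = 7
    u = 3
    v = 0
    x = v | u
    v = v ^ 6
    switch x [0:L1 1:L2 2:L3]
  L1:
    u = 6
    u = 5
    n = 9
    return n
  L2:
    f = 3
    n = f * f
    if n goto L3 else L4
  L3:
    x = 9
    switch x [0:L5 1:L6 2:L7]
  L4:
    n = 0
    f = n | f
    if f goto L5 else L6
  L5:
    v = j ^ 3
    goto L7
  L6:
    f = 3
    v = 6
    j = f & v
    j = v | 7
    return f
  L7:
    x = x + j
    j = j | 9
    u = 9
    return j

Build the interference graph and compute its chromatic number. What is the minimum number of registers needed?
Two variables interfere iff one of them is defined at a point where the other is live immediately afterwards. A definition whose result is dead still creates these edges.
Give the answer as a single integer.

Answer: 4

Analysis:
def/use:
  L0 def {j,u,v,x} use ∅
  L1 def {n,u} use ∅
  L2 def {f,n} use ∅
  L3 def {x} use ∅
  L4 def {f,n} use {f}
  L5 def {v} use {j}
  L6 def {f,j,v} use ∅
  L7 def {j,u,x} use {j,x}

Live sets:
  live L0: ∅→{j,x}
  live L1: ∅→∅
  live L2: {j,x}→{f,j,x}
  live L3: {j}→{j,x}
  live L4: {f,j,x}→{j,x}
  live L5: {j,x}→{j,x}
  live L6: ∅→∅
  live L7: {j,x}→∅

Conflict graph:
  f — {j,n,v,x}
  j — {f,n,u,v,x}
  n — {f,j,x}
  u — {j,v}
  v — {f,j,u,x}
  x — {f,j,n,v}

Colouring:
  lower bound: {f,j,n,x} mutually conflict ⇒ χ ≥ 4
  4-colouring: r0={j}  r1={f,u}  r2={n,v}  r3={x}
  χ = 4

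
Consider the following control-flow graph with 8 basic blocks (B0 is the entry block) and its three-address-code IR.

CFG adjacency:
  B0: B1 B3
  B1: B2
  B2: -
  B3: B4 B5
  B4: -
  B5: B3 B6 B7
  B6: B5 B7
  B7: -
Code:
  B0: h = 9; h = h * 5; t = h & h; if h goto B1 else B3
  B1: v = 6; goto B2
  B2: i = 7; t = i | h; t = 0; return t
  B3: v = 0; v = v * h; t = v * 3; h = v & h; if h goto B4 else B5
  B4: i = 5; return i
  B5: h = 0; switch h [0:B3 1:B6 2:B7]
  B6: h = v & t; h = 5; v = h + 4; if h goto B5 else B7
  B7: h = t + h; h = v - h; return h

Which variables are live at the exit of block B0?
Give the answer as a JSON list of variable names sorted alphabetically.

Block summaries:
  B0: {h,t} / ∅
  B1: {v} / ∅
  B2: {i,t} / {h}
  B3: {h,t,v} / {h}
  B4: {i} / ∅
  B5: {h} / ∅
  B6: {h,v} / {t,v}
  B7: {h} / {h,t,v}

Live sets:
  B0: in=∅ out={h}
  B1: in={h} out={h}
  B2: in={h} out=∅
  B3: in={h} out={t,v}
  B4: in=∅ out=∅
  B5: in={t,v} out={h,t,v}
  B6: in={t,v} out={h,t,v}
  B7: in={h,t,v} out=∅

live-out(B0) = ["h"]

Answer: ["h"]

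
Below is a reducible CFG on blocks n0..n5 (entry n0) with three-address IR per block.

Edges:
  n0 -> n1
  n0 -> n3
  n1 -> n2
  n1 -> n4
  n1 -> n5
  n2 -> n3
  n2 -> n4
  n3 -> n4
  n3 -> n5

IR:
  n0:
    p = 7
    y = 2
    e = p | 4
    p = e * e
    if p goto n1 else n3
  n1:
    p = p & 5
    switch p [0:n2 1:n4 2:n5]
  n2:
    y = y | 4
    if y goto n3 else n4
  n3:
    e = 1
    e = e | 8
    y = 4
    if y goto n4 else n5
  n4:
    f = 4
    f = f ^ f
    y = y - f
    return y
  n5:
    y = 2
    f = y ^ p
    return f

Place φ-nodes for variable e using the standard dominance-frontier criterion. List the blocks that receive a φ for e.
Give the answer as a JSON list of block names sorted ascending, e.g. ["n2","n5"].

Answer: ["n4", "n5"]

Derivation:
idom tree: n1←n0 n2←n1 n3←n0 n4←n0 n5←n0
Join-block Dom:
  n3: preds {n0,n2}: {n0} ∩ {n0,n1,n2} = {n0}; idom=n0
  n4: preds {n1,n2,n3}: {n0,n1} ∩ {n0,n1,n2} ∩ {n0,n3} = {n0}; idom=n0
  n5: preds {n1,n3}: {n0,n1} ∩ {n0,n3} = {n0}; idom=n0

Frontier:
  n3←n0: walk · to n0
  n3←n2: walk n2→n1 to n0
  n4←n1: walk n1 to n0
  n4←n2: walk n2→n1 to n0
  n4←n3: walk n3 to n0
  n5←n1: walk n1 to n0
  n5←n3: walk n3 to n0
  n0 → ∅
  n1 → {n3,n4,n5}
  n2 → {n3,n4}
  n3 → {n4,n5}
  n4 → ∅
  n5 → ∅

φ for e: defs {n0,n3}
  DF⁺ = {n4,n5}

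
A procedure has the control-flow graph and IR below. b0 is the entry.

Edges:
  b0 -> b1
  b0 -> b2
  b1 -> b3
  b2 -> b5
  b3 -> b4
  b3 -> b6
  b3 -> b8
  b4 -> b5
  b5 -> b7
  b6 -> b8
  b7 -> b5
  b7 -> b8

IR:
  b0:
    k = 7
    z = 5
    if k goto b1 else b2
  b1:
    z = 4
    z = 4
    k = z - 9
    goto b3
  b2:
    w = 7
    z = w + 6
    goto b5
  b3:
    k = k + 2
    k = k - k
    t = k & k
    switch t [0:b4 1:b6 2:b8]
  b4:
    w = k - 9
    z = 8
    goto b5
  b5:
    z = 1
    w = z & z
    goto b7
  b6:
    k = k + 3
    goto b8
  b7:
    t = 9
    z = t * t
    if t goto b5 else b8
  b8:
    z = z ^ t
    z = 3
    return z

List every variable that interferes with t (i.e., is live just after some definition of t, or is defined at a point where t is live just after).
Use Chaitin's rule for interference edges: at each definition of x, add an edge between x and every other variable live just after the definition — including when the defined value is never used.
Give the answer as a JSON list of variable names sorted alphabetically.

Per-block:
  b0: def={k,z} ue=∅
  b1: def={k,z} ue=∅
  b2: def={w,z} ue=∅
  b3: def={k,t} ue={k}
  b4: def={w,z} ue={k}
  b5: def={w,z} ue=∅
  b6: def={k} ue={k}
  b7: def={t,z} ue=∅
  b8: def={z} ue={t,z}

Backward fixpoint:
  b0 li=∅ lo=∅
  b1 li=∅ lo={k,z}
  b2 li=∅ lo=∅
  b3 li={k,z} lo={k,t,z}
  b4 li={k} lo=∅
  b5 li=∅ lo=∅
  b6 li={k,t,z} lo={t,z}
  b7 li=∅ lo={t,z}
  b8 li={t,z} lo=∅

Conflict graph:
  k: {t,z}
  t: {k,z}
  w: ∅
  z: {k,t}

N(t) = ["k", "z"]

Answer: ["k", "z"]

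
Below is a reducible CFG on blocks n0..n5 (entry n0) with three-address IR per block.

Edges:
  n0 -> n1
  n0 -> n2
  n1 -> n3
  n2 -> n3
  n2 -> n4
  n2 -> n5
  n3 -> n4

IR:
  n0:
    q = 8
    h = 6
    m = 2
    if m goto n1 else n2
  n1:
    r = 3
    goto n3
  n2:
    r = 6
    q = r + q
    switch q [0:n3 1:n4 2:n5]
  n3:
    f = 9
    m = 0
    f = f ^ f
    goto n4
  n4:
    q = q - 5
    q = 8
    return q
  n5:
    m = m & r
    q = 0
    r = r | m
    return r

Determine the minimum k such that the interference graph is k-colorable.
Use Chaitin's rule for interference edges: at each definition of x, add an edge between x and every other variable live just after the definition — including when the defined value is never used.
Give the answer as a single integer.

Block summaries:
  n0: {h,m,q} / ∅
  n1: {r} / ∅
  n2: {q,r} / {q}
  n3: {f,m} / ∅
  n4: {q} / {q}
  n5: {m,q,r} / {m,r}

Live sets:
  live n0: ∅→{m,q}
  live n1: {q}→{q}
  live n2: {m,q}→{m,q,r}
  live n3: {q}→{q}
  live n4: {q}→∅
  live n5: {m,r}→∅

Conflict graph:
  f — {m,q}
  h — {q}
  m — {f,q,r}
  q — {f,h,m,r}
  r — {m,q}

Registers:
  lower bound: {f,m,q} mutually conflict ⇒ χ ≥ 3
  3-colouring: R0={q}  R1={h,m}  R2={f,r}
  χ = 3

Answer: 3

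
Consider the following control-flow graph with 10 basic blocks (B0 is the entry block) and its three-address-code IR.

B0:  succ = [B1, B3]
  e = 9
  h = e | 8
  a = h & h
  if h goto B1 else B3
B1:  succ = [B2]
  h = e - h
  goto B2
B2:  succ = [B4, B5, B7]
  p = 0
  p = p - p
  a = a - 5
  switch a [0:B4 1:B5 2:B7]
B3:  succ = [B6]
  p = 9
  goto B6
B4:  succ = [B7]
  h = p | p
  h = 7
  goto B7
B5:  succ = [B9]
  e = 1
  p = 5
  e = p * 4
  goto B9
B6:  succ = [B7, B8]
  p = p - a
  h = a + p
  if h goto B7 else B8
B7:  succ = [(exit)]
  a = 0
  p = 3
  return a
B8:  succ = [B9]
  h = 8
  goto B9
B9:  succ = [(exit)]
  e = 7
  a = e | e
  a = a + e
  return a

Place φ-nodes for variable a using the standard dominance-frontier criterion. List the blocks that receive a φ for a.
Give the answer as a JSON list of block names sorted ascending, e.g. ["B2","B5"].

Answer: ["B7", "B9"]

Working:
idom tree: B1←B0 B2←B1 B3←B0 B4←B2 B5←B2 B6←B3 B7←B0 B8←B6 B9←B0
Dom∩ at merges:
  B7: preds {B2,B4,B6}: {B0,B1,B2} ∩ {B0,B1,B2,B4} ∩ {B0,B3,B6} = {B0}; idom=B0
  B9: preds {B5,B8}: {B0,B1,B2,B5} ∩ {B0,B3,B6,B8} = {B0}; idom=B0

DF derivation:
  B7←B2: walk B2→B1 to B0
  B7←B4: walk B4→B2→B1 to B0
  B7←B6: walk B6→B3 to B0
  B9←B5: walk B5→B2→B1 to B0
  B9←B8: walk B8→B6→B3 to B0
  B0 → ∅
  B1 → {B7,B9}
  B2 → {B7,B9}
  B3 → {B7,B9}
  B4 → {B7}
  B5 → {B9}
  B6 → {B7,B9}
  B7 → ∅
  B8 → {B9}
  B9 → ∅

φ for a: defs {B0,B2,B7,B9}
  DF⁺ = {B7,B9}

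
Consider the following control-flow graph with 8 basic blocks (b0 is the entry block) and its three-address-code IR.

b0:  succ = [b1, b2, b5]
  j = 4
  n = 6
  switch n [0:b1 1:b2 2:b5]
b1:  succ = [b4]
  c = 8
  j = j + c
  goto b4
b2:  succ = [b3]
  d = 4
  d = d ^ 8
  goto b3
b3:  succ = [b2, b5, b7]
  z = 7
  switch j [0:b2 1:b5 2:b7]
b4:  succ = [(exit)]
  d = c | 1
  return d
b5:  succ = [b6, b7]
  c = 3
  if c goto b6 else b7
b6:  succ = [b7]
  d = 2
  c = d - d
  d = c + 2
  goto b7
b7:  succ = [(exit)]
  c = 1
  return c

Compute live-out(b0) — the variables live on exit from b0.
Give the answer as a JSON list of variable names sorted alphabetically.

Per-block:
  b0: {j,n} / ∅
  b1: {c,j} / {j}
  b2: {d} / ∅
  b3: {z} / {j}
  b4: {d} / {c}
  b5: {c} / ∅
  b6: {c,d} / ∅
  b7: {c} / ∅

Backward fixpoint:
  b0: in=∅ out={j}
  b1: in={j} out={c}
  b2: in={j} out={j}
  b3: in={j} out={j}
  b4: in={c} out=∅
  b5: in=∅ out=∅
  b6: in=∅ out=∅
  b7: in=∅ out=∅

live-out(b0) = ["j"]

Answer: ["j"]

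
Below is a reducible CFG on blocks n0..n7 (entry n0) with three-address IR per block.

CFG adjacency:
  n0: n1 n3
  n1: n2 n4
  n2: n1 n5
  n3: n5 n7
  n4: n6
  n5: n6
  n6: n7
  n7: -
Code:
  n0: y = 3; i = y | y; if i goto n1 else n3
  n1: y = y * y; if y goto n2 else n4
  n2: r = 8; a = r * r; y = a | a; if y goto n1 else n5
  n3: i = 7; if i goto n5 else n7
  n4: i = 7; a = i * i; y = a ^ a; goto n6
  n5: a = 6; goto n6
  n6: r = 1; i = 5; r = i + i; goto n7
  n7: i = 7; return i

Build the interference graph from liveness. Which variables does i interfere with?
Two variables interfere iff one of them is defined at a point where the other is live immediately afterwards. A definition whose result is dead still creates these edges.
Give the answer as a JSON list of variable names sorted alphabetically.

def/use:
  n0 def {i,y} use ∅
  n1 def {y} use {y}
  n2 def {a,r,y} use ∅
  n3 def {i} use ∅
  n4 def {a,i,y} use ∅
  n5 def {a} use ∅
  n6 def {i,r} use ∅
  n7 def {i} use ∅

Liveness:
  n0: in=∅ out={y}
  n1: in={y} out=∅
  n2: in=∅ out={y}
  n3: in=∅ out=∅
  n4: in=∅ out=∅
  n5: in=∅ out=∅
  n6: in=∅ out=∅
  n7: in=∅ out=∅

Interfere edges:
  a — ∅
  i — {y}
  r — ∅
  y — {i}

N(i) = ["y"]

Answer: ["y"]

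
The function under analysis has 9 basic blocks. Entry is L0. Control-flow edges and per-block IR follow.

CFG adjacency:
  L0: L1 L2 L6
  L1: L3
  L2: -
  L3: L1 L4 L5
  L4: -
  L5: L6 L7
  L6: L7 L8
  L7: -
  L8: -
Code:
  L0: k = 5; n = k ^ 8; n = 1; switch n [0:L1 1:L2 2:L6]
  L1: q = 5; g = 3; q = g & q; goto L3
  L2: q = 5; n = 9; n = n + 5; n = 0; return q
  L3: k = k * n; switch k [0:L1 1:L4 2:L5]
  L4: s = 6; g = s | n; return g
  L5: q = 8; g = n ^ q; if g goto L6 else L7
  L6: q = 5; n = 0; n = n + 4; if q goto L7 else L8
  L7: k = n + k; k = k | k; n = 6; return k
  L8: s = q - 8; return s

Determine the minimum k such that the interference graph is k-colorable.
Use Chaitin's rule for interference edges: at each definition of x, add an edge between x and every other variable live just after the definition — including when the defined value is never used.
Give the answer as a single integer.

def/use:
  L0: {k,n} / ∅
  L1: {g,q} / ∅
  L2: {n,q} / ∅
  L3: {k} / {k,n}
  L4: {g,s} / {n}
  L5: {g,q} / {n}
  L6: {n,q} / ∅
  L7: {k,n} / {k,n}
  L8: {s} / {q}

Backward fixpoint:
  L0: in=∅ out={k,n}
  L1: in={k,n} out={k,n}
  L2: in=∅ out=∅
  L3: in={k,n} out={k,n}
  L4: in={n} out=∅
  L5: in={k,n} out={k,n}
  L6: in={k} out={k,n,q}
  L7: in={k,n} out=∅
  L8: in={q} out=∅

Interfere edges:
  g↔{k,n,q}
  k↔{g,n,q}
  n↔{g,k,q,s}
  q↔{g,k,n}
  s↔{n}

Colouring:
  {g,k,n,q} pairwise interfere (4-clique) ⇒ χ ≥ 4
  4-colouring: r0={n}  r1={g,s}  r2={k}  r3={q}
  χ = 4

Answer: 4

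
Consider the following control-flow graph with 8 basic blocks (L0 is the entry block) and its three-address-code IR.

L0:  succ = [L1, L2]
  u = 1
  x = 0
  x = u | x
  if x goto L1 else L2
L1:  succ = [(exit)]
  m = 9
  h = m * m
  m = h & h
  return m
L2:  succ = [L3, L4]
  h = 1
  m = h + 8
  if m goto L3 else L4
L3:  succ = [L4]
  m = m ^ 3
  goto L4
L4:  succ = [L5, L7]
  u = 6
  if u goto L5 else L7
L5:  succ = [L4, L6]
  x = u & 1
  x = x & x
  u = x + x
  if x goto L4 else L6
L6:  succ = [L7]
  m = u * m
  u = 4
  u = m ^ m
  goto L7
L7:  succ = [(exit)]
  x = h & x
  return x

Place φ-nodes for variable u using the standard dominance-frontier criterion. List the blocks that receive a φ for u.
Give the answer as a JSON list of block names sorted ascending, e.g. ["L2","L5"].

Answer: ["L4", "L7"]

Working:
idom tree: L1←L0 L2←L0 L3←L2 L4←L2 L5←L4 L6←L5 L7←L4
Dom∩ at merges:
  L4: preds {L2,L3,L5}: {L0,L2} ∩ {L0,L2,L3} ∩ {L0,L2,L4,L5} = {L0,L2}; idom=L2
  L7: preds {L4,L6}: {L0,L2,L4} ∩ {L0,L2,L4,L5,L6} = {L0,L2,L4}; idom=L4

DF derivation:
  L4←L2: walk · to L2
  L4←L3: walk L3 to L2
  L4←L5: walk L5→L4 to L2
  L7←L4: walk · to L4
  L7←L6: walk L6→L5 to L4
  DF(L0)=∅
  DF(L1)=∅
  DF(L2)=∅
  DF(L3)={L4}
  DF(L4)={L4}
  DF(L5)={L4,L7}
  DF(L6)={L7}
  DF(L7)=∅

φ for u: defs {L0,L4,L5,L6}
  DF⁺ = {L4,L7}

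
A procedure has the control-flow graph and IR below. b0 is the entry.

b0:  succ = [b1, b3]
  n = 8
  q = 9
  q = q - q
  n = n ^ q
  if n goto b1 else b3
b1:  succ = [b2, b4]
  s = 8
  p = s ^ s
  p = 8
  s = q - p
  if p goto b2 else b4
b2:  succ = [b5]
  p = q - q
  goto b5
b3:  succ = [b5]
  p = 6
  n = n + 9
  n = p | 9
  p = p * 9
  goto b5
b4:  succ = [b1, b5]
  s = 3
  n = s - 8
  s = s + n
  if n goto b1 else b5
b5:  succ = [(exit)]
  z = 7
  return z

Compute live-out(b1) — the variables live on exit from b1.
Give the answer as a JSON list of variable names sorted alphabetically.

Answer: ["q"]

Working:
Per-block:
  b0 def {n,q} use ∅
  b1 def {p,s} use {q}
  b2 def {p} use {q}
  b3 def {n,p} use {n}
  b4 def {n,s} use ∅
  b5 def {z} use ∅

Backward fixpoint:
  b0 li=∅ lo={n,q}
  b1 li={q} lo={q}
  b2 li={q} lo=∅
  b3 li={n} lo=∅
  b4 li={q} lo={q}
  b5 li=∅ lo=∅

live-out(b1) = ["q"]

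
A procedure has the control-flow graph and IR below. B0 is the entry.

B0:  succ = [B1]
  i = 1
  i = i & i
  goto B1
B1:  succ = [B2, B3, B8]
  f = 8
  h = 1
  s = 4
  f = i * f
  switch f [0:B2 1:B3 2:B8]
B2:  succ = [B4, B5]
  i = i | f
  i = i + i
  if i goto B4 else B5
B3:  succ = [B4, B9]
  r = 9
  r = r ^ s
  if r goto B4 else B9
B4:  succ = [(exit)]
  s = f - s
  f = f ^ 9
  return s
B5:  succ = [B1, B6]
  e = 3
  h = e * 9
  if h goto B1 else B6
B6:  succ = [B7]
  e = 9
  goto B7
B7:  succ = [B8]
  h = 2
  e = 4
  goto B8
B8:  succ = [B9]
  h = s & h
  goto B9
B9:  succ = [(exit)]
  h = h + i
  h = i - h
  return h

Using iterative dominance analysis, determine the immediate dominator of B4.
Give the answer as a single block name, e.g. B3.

idom tree: B1←B0 B2←B1 B3←B1 B4←B1 B5←B2 B6←B5 B7←B6 B8←B1 B9←B1
Join-block Dom:
  B1: preds {B0,B5}: {B0} ∩ {B0,B1,B2,B5} = {B0}; idom=B0
  B4: preds {B2,B3}: {B0,B1,B2} ∩ {B0,B1,B3} = {B0,B1}; idom=B1
  B8: preds {B1,B7}: {B0,B1} ∩ {B0,B1,B2,B5,B6,B7} = {B0,B1}; idom=B1
  B9: preds {B3,B8}: {B0,B1,B3} ∩ {B0,B1,B8} = {B0,B1}; idom=B1

idom(B4) = B1

Answer: B1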